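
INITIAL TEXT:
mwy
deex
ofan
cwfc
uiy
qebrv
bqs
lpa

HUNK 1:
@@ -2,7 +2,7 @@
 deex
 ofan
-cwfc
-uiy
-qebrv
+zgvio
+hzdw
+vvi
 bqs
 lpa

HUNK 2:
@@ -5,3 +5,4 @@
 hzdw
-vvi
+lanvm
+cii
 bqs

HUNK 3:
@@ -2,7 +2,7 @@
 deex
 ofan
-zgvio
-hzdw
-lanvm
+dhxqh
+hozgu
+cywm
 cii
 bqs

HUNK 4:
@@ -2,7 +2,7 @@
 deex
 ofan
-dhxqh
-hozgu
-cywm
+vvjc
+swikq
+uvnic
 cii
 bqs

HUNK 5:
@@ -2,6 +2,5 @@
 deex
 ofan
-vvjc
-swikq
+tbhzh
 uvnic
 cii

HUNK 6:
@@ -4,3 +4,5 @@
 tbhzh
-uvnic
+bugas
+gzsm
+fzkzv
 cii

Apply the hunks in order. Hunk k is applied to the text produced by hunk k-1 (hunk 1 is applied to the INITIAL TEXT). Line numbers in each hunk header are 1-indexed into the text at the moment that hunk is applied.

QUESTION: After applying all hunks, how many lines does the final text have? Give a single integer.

Answer: 10

Derivation:
Hunk 1: at line 2 remove [cwfc,uiy,qebrv] add [zgvio,hzdw,vvi] -> 8 lines: mwy deex ofan zgvio hzdw vvi bqs lpa
Hunk 2: at line 5 remove [vvi] add [lanvm,cii] -> 9 lines: mwy deex ofan zgvio hzdw lanvm cii bqs lpa
Hunk 3: at line 2 remove [zgvio,hzdw,lanvm] add [dhxqh,hozgu,cywm] -> 9 lines: mwy deex ofan dhxqh hozgu cywm cii bqs lpa
Hunk 4: at line 2 remove [dhxqh,hozgu,cywm] add [vvjc,swikq,uvnic] -> 9 lines: mwy deex ofan vvjc swikq uvnic cii bqs lpa
Hunk 5: at line 2 remove [vvjc,swikq] add [tbhzh] -> 8 lines: mwy deex ofan tbhzh uvnic cii bqs lpa
Hunk 6: at line 4 remove [uvnic] add [bugas,gzsm,fzkzv] -> 10 lines: mwy deex ofan tbhzh bugas gzsm fzkzv cii bqs lpa
Final line count: 10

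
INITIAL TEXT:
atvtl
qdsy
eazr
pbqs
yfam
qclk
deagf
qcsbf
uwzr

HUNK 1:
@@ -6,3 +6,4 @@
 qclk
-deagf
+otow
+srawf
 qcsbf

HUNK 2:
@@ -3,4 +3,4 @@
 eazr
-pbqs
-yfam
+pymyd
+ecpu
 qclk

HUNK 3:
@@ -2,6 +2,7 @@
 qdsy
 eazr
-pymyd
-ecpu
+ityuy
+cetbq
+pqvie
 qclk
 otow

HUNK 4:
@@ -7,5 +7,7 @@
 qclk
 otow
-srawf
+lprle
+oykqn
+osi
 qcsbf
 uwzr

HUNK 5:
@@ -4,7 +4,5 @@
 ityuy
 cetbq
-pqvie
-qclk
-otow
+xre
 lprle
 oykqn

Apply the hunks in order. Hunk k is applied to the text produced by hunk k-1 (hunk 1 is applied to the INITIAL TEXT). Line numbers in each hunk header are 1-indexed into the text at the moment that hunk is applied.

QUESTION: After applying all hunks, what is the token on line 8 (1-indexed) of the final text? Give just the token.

Answer: oykqn

Derivation:
Hunk 1: at line 6 remove [deagf] add [otow,srawf] -> 10 lines: atvtl qdsy eazr pbqs yfam qclk otow srawf qcsbf uwzr
Hunk 2: at line 3 remove [pbqs,yfam] add [pymyd,ecpu] -> 10 lines: atvtl qdsy eazr pymyd ecpu qclk otow srawf qcsbf uwzr
Hunk 3: at line 2 remove [pymyd,ecpu] add [ityuy,cetbq,pqvie] -> 11 lines: atvtl qdsy eazr ityuy cetbq pqvie qclk otow srawf qcsbf uwzr
Hunk 4: at line 7 remove [srawf] add [lprle,oykqn,osi] -> 13 lines: atvtl qdsy eazr ityuy cetbq pqvie qclk otow lprle oykqn osi qcsbf uwzr
Hunk 5: at line 4 remove [pqvie,qclk,otow] add [xre] -> 11 lines: atvtl qdsy eazr ityuy cetbq xre lprle oykqn osi qcsbf uwzr
Final line 8: oykqn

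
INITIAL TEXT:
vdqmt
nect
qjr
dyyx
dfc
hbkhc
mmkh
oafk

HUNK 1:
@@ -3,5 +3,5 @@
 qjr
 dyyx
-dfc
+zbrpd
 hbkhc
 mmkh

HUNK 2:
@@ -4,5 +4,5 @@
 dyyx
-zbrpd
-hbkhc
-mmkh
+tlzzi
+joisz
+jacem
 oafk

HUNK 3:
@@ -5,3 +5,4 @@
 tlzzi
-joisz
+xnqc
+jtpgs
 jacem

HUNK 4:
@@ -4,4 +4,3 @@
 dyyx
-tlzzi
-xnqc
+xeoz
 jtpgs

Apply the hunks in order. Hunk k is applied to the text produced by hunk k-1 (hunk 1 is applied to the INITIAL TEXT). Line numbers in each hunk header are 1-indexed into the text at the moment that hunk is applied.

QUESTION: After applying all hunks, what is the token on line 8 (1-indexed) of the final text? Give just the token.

Hunk 1: at line 3 remove [dfc] add [zbrpd] -> 8 lines: vdqmt nect qjr dyyx zbrpd hbkhc mmkh oafk
Hunk 2: at line 4 remove [zbrpd,hbkhc,mmkh] add [tlzzi,joisz,jacem] -> 8 lines: vdqmt nect qjr dyyx tlzzi joisz jacem oafk
Hunk 3: at line 5 remove [joisz] add [xnqc,jtpgs] -> 9 lines: vdqmt nect qjr dyyx tlzzi xnqc jtpgs jacem oafk
Hunk 4: at line 4 remove [tlzzi,xnqc] add [xeoz] -> 8 lines: vdqmt nect qjr dyyx xeoz jtpgs jacem oafk
Final line 8: oafk

Answer: oafk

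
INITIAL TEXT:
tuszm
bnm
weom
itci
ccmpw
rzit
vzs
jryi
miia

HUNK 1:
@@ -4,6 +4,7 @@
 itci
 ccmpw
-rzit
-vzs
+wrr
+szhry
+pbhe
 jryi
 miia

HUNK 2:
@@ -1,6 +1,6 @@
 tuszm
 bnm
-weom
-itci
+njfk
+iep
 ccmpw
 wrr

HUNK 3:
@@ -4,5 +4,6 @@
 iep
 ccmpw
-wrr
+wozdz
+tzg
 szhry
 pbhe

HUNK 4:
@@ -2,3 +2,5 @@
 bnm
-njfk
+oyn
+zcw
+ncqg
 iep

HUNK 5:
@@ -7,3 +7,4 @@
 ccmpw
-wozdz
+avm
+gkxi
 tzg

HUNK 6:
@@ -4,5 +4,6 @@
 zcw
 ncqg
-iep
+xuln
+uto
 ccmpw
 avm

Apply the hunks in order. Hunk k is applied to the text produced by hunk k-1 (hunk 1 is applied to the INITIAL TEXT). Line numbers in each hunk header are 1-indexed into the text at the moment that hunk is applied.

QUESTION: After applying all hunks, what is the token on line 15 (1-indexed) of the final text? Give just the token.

Hunk 1: at line 4 remove [rzit,vzs] add [wrr,szhry,pbhe] -> 10 lines: tuszm bnm weom itci ccmpw wrr szhry pbhe jryi miia
Hunk 2: at line 1 remove [weom,itci] add [njfk,iep] -> 10 lines: tuszm bnm njfk iep ccmpw wrr szhry pbhe jryi miia
Hunk 3: at line 4 remove [wrr] add [wozdz,tzg] -> 11 lines: tuszm bnm njfk iep ccmpw wozdz tzg szhry pbhe jryi miia
Hunk 4: at line 2 remove [njfk] add [oyn,zcw,ncqg] -> 13 lines: tuszm bnm oyn zcw ncqg iep ccmpw wozdz tzg szhry pbhe jryi miia
Hunk 5: at line 7 remove [wozdz] add [avm,gkxi] -> 14 lines: tuszm bnm oyn zcw ncqg iep ccmpw avm gkxi tzg szhry pbhe jryi miia
Hunk 6: at line 4 remove [iep] add [xuln,uto] -> 15 lines: tuszm bnm oyn zcw ncqg xuln uto ccmpw avm gkxi tzg szhry pbhe jryi miia
Final line 15: miia

Answer: miia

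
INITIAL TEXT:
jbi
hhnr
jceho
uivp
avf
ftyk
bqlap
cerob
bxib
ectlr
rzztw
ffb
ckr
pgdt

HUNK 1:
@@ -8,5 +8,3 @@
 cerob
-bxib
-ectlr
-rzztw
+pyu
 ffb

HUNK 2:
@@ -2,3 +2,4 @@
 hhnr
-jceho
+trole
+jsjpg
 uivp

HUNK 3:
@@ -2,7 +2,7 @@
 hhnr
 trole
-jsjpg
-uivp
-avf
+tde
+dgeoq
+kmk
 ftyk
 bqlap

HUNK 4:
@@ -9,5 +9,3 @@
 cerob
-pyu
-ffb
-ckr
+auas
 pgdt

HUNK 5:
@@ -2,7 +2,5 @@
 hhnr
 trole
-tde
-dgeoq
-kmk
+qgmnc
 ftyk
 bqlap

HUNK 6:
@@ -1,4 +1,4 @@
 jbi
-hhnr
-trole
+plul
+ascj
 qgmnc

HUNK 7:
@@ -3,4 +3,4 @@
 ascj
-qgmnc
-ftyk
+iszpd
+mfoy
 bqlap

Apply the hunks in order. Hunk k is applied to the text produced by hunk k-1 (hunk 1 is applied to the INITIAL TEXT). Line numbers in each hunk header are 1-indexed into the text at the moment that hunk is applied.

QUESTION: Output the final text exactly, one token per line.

Answer: jbi
plul
ascj
iszpd
mfoy
bqlap
cerob
auas
pgdt

Derivation:
Hunk 1: at line 8 remove [bxib,ectlr,rzztw] add [pyu] -> 12 lines: jbi hhnr jceho uivp avf ftyk bqlap cerob pyu ffb ckr pgdt
Hunk 2: at line 2 remove [jceho] add [trole,jsjpg] -> 13 lines: jbi hhnr trole jsjpg uivp avf ftyk bqlap cerob pyu ffb ckr pgdt
Hunk 3: at line 2 remove [jsjpg,uivp,avf] add [tde,dgeoq,kmk] -> 13 lines: jbi hhnr trole tde dgeoq kmk ftyk bqlap cerob pyu ffb ckr pgdt
Hunk 4: at line 9 remove [pyu,ffb,ckr] add [auas] -> 11 lines: jbi hhnr trole tde dgeoq kmk ftyk bqlap cerob auas pgdt
Hunk 5: at line 2 remove [tde,dgeoq,kmk] add [qgmnc] -> 9 lines: jbi hhnr trole qgmnc ftyk bqlap cerob auas pgdt
Hunk 6: at line 1 remove [hhnr,trole] add [plul,ascj] -> 9 lines: jbi plul ascj qgmnc ftyk bqlap cerob auas pgdt
Hunk 7: at line 3 remove [qgmnc,ftyk] add [iszpd,mfoy] -> 9 lines: jbi plul ascj iszpd mfoy bqlap cerob auas pgdt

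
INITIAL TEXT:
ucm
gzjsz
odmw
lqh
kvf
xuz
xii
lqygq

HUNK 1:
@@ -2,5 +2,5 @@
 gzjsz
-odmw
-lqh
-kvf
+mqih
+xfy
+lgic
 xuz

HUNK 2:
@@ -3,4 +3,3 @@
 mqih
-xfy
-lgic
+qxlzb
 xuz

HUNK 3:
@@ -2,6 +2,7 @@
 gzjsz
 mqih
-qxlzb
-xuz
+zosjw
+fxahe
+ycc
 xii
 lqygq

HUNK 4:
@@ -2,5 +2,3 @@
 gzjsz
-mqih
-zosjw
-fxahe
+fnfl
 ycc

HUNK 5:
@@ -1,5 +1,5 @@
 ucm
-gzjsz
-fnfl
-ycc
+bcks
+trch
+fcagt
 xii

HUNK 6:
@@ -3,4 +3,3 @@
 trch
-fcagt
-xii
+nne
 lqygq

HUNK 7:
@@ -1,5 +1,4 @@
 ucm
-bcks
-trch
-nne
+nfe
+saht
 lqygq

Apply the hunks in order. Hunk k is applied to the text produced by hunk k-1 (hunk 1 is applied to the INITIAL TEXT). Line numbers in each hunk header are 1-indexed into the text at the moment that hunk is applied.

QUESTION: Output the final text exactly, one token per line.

Answer: ucm
nfe
saht
lqygq

Derivation:
Hunk 1: at line 2 remove [odmw,lqh,kvf] add [mqih,xfy,lgic] -> 8 lines: ucm gzjsz mqih xfy lgic xuz xii lqygq
Hunk 2: at line 3 remove [xfy,lgic] add [qxlzb] -> 7 lines: ucm gzjsz mqih qxlzb xuz xii lqygq
Hunk 3: at line 2 remove [qxlzb,xuz] add [zosjw,fxahe,ycc] -> 8 lines: ucm gzjsz mqih zosjw fxahe ycc xii lqygq
Hunk 4: at line 2 remove [mqih,zosjw,fxahe] add [fnfl] -> 6 lines: ucm gzjsz fnfl ycc xii lqygq
Hunk 5: at line 1 remove [gzjsz,fnfl,ycc] add [bcks,trch,fcagt] -> 6 lines: ucm bcks trch fcagt xii lqygq
Hunk 6: at line 3 remove [fcagt,xii] add [nne] -> 5 lines: ucm bcks trch nne lqygq
Hunk 7: at line 1 remove [bcks,trch,nne] add [nfe,saht] -> 4 lines: ucm nfe saht lqygq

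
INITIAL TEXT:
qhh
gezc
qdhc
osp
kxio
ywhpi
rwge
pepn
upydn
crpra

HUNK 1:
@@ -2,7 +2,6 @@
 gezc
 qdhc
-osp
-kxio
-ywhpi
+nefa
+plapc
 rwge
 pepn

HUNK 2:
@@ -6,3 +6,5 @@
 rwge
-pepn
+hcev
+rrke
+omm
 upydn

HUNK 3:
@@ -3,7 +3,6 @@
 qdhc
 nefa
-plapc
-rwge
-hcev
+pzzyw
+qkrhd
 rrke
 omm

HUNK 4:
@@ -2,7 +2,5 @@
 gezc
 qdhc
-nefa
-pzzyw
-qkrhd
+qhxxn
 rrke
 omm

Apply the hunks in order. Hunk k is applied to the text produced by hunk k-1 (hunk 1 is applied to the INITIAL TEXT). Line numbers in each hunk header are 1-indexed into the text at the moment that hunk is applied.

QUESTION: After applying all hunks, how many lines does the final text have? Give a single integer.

Answer: 8

Derivation:
Hunk 1: at line 2 remove [osp,kxio,ywhpi] add [nefa,plapc] -> 9 lines: qhh gezc qdhc nefa plapc rwge pepn upydn crpra
Hunk 2: at line 6 remove [pepn] add [hcev,rrke,omm] -> 11 lines: qhh gezc qdhc nefa plapc rwge hcev rrke omm upydn crpra
Hunk 3: at line 3 remove [plapc,rwge,hcev] add [pzzyw,qkrhd] -> 10 lines: qhh gezc qdhc nefa pzzyw qkrhd rrke omm upydn crpra
Hunk 4: at line 2 remove [nefa,pzzyw,qkrhd] add [qhxxn] -> 8 lines: qhh gezc qdhc qhxxn rrke omm upydn crpra
Final line count: 8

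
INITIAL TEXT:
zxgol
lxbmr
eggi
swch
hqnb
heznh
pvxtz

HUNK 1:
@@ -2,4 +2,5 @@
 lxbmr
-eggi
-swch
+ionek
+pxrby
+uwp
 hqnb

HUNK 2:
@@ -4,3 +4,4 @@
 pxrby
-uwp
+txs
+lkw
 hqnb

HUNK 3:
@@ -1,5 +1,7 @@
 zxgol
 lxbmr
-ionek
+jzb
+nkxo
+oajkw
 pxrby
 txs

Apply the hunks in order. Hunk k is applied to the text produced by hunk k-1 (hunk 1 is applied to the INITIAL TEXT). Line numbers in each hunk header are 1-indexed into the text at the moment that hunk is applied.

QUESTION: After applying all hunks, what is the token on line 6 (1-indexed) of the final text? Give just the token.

Answer: pxrby

Derivation:
Hunk 1: at line 2 remove [eggi,swch] add [ionek,pxrby,uwp] -> 8 lines: zxgol lxbmr ionek pxrby uwp hqnb heznh pvxtz
Hunk 2: at line 4 remove [uwp] add [txs,lkw] -> 9 lines: zxgol lxbmr ionek pxrby txs lkw hqnb heznh pvxtz
Hunk 3: at line 1 remove [ionek] add [jzb,nkxo,oajkw] -> 11 lines: zxgol lxbmr jzb nkxo oajkw pxrby txs lkw hqnb heznh pvxtz
Final line 6: pxrby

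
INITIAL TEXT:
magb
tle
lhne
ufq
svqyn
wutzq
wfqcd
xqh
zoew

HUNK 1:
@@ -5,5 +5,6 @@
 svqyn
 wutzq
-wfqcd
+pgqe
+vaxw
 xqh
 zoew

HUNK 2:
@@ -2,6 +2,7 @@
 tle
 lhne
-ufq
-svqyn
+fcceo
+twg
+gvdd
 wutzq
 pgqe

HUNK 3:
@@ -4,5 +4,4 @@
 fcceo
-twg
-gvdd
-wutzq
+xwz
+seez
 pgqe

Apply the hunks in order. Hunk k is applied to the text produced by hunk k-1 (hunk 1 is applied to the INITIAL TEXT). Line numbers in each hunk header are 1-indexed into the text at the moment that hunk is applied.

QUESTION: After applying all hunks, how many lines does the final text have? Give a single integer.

Hunk 1: at line 5 remove [wfqcd] add [pgqe,vaxw] -> 10 lines: magb tle lhne ufq svqyn wutzq pgqe vaxw xqh zoew
Hunk 2: at line 2 remove [ufq,svqyn] add [fcceo,twg,gvdd] -> 11 lines: magb tle lhne fcceo twg gvdd wutzq pgqe vaxw xqh zoew
Hunk 3: at line 4 remove [twg,gvdd,wutzq] add [xwz,seez] -> 10 lines: magb tle lhne fcceo xwz seez pgqe vaxw xqh zoew
Final line count: 10

Answer: 10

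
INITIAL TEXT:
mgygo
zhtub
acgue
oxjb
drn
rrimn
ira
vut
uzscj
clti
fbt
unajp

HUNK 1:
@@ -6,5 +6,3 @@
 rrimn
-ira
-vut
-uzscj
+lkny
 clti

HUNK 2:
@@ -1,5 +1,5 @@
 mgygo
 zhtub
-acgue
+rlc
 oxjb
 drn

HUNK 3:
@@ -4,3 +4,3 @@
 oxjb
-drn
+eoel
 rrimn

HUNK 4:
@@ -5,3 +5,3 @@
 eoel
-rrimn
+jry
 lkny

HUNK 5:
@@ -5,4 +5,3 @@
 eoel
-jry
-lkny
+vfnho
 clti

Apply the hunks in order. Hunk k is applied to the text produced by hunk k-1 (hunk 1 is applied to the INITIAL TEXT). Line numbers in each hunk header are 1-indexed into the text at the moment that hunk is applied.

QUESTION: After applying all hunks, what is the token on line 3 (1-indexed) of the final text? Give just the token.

Hunk 1: at line 6 remove [ira,vut,uzscj] add [lkny] -> 10 lines: mgygo zhtub acgue oxjb drn rrimn lkny clti fbt unajp
Hunk 2: at line 1 remove [acgue] add [rlc] -> 10 lines: mgygo zhtub rlc oxjb drn rrimn lkny clti fbt unajp
Hunk 3: at line 4 remove [drn] add [eoel] -> 10 lines: mgygo zhtub rlc oxjb eoel rrimn lkny clti fbt unajp
Hunk 4: at line 5 remove [rrimn] add [jry] -> 10 lines: mgygo zhtub rlc oxjb eoel jry lkny clti fbt unajp
Hunk 5: at line 5 remove [jry,lkny] add [vfnho] -> 9 lines: mgygo zhtub rlc oxjb eoel vfnho clti fbt unajp
Final line 3: rlc

Answer: rlc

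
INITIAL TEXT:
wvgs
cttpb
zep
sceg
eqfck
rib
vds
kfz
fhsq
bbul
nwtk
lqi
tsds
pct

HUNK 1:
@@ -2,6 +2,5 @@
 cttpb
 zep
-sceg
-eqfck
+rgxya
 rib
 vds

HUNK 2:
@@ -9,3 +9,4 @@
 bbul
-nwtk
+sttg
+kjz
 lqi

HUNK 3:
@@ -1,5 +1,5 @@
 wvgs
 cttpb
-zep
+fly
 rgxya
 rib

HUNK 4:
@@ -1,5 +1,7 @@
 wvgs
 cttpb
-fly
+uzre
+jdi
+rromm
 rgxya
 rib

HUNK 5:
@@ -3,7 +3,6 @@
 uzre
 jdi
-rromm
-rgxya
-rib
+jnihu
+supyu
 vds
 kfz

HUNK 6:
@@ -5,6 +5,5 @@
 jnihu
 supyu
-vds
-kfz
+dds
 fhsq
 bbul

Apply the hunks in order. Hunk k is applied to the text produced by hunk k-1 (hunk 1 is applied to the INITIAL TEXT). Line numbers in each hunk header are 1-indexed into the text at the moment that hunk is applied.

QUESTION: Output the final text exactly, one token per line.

Answer: wvgs
cttpb
uzre
jdi
jnihu
supyu
dds
fhsq
bbul
sttg
kjz
lqi
tsds
pct

Derivation:
Hunk 1: at line 2 remove [sceg,eqfck] add [rgxya] -> 13 lines: wvgs cttpb zep rgxya rib vds kfz fhsq bbul nwtk lqi tsds pct
Hunk 2: at line 9 remove [nwtk] add [sttg,kjz] -> 14 lines: wvgs cttpb zep rgxya rib vds kfz fhsq bbul sttg kjz lqi tsds pct
Hunk 3: at line 1 remove [zep] add [fly] -> 14 lines: wvgs cttpb fly rgxya rib vds kfz fhsq bbul sttg kjz lqi tsds pct
Hunk 4: at line 1 remove [fly] add [uzre,jdi,rromm] -> 16 lines: wvgs cttpb uzre jdi rromm rgxya rib vds kfz fhsq bbul sttg kjz lqi tsds pct
Hunk 5: at line 3 remove [rromm,rgxya,rib] add [jnihu,supyu] -> 15 lines: wvgs cttpb uzre jdi jnihu supyu vds kfz fhsq bbul sttg kjz lqi tsds pct
Hunk 6: at line 5 remove [vds,kfz] add [dds] -> 14 lines: wvgs cttpb uzre jdi jnihu supyu dds fhsq bbul sttg kjz lqi tsds pct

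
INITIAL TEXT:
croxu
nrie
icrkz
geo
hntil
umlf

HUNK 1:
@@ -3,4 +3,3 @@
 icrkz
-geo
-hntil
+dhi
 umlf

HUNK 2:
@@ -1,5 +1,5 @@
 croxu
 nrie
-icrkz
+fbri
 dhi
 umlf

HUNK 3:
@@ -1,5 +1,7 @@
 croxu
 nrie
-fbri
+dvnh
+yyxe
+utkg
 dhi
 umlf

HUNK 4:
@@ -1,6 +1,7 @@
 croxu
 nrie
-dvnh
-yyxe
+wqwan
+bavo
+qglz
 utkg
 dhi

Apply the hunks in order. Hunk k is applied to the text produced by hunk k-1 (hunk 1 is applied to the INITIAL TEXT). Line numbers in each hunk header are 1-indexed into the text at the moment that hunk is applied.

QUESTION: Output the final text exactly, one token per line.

Answer: croxu
nrie
wqwan
bavo
qglz
utkg
dhi
umlf

Derivation:
Hunk 1: at line 3 remove [geo,hntil] add [dhi] -> 5 lines: croxu nrie icrkz dhi umlf
Hunk 2: at line 1 remove [icrkz] add [fbri] -> 5 lines: croxu nrie fbri dhi umlf
Hunk 3: at line 1 remove [fbri] add [dvnh,yyxe,utkg] -> 7 lines: croxu nrie dvnh yyxe utkg dhi umlf
Hunk 4: at line 1 remove [dvnh,yyxe] add [wqwan,bavo,qglz] -> 8 lines: croxu nrie wqwan bavo qglz utkg dhi umlf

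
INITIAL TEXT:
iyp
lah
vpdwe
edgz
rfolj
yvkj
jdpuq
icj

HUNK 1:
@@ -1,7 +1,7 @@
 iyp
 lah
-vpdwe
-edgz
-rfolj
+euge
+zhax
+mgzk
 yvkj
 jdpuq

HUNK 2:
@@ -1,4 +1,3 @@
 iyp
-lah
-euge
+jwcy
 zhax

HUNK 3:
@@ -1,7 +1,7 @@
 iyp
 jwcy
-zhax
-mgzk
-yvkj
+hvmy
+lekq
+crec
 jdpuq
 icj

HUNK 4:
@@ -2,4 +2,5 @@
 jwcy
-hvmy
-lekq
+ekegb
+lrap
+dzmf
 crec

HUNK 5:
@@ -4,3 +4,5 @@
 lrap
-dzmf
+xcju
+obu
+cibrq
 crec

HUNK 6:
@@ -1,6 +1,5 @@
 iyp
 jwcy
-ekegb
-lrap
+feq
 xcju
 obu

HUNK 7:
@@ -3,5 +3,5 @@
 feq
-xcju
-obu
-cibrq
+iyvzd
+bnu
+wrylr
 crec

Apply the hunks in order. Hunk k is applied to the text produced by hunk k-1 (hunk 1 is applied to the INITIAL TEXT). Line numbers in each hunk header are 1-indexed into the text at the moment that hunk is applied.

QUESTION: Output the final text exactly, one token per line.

Answer: iyp
jwcy
feq
iyvzd
bnu
wrylr
crec
jdpuq
icj

Derivation:
Hunk 1: at line 1 remove [vpdwe,edgz,rfolj] add [euge,zhax,mgzk] -> 8 lines: iyp lah euge zhax mgzk yvkj jdpuq icj
Hunk 2: at line 1 remove [lah,euge] add [jwcy] -> 7 lines: iyp jwcy zhax mgzk yvkj jdpuq icj
Hunk 3: at line 1 remove [zhax,mgzk,yvkj] add [hvmy,lekq,crec] -> 7 lines: iyp jwcy hvmy lekq crec jdpuq icj
Hunk 4: at line 2 remove [hvmy,lekq] add [ekegb,lrap,dzmf] -> 8 lines: iyp jwcy ekegb lrap dzmf crec jdpuq icj
Hunk 5: at line 4 remove [dzmf] add [xcju,obu,cibrq] -> 10 lines: iyp jwcy ekegb lrap xcju obu cibrq crec jdpuq icj
Hunk 6: at line 1 remove [ekegb,lrap] add [feq] -> 9 lines: iyp jwcy feq xcju obu cibrq crec jdpuq icj
Hunk 7: at line 3 remove [xcju,obu,cibrq] add [iyvzd,bnu,wrylr] -> 9 lines: iyp jwcy feq iyvzd bnu wrylr crec jdpuq icj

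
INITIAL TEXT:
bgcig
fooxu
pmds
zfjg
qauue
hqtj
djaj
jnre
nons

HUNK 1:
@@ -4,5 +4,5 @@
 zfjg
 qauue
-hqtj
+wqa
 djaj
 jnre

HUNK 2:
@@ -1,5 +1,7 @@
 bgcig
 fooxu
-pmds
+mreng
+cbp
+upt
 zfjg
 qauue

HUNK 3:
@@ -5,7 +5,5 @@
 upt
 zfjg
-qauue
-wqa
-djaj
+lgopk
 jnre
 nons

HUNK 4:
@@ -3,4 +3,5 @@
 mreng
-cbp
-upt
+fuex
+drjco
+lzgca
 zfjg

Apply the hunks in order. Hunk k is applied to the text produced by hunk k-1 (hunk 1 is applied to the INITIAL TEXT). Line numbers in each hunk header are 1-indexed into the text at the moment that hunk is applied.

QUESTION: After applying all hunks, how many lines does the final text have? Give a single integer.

Hunk 1: at line 4 remove [hqtj] add [wqa] -> 9 lines: bgcig fooxu pmds zfjg qauue wqa djaj jnre nons
Hunk 2: at line 1 remove [pmds] add [mreng,cbp,upt] -> 11 lines: bgcig fooxu mreng cbp upt zfjg qauue wqa djaj jnre nons
Hunk 3: at line 5 remove [qauue,wqa,djaj] add [lgopk] -> 9 lines: bgcig fooxu mreng cbp upt zfjg lgopk jnre nons
Hunk 4: at line 3 remove [cbp,upt] add [fuex,drjco,lzgca] -> 10 lines: bgcig fooxu mreng fuex drjco lzgca zfjg lgopk jnre nons
Final line count: 10

Answer: 10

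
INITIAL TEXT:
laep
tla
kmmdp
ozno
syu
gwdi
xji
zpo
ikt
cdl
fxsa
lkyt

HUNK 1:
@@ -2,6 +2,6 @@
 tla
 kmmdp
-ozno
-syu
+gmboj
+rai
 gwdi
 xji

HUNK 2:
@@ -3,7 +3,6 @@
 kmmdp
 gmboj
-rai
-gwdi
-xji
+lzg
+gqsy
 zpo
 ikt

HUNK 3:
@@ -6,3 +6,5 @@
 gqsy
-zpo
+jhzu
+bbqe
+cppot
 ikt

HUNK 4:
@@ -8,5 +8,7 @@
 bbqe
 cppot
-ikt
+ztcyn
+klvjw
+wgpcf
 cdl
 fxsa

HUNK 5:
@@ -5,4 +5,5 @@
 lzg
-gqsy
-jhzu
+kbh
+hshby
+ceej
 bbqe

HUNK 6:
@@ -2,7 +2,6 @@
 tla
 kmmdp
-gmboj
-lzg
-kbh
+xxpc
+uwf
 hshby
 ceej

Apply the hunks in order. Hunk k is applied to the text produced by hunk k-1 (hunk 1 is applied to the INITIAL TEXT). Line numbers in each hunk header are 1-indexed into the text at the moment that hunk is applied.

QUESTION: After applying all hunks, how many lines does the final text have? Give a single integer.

Hunk 1: at line 2 remove [ozno,syu] add [gmboj,rai] -> 12 lines: laep tla kmmdp gmboj rai gwdi xji zpo ikt cdl fxsa lkyt
Hunk 2: at line 3 remove [rai,gwdi,xji] add [lzg,gqsy] -> 11 lines: laep tla kmmdp gmboj lzg gqsy zpo ikt cdl fxsa lkyt
Hunk 3: at line 6 remove [zpo] add [jhzu,bbqe,cppot] -> 13 lines: laep tla kmmdp gmboj lzg gqsy jhzu bbqe cppot ikt cdl fxsa lkyt
Hunk 4: at line 8 remove [ikt] add [ztcyn,klvjw,wgpcf] -> 15 lines: laep tla kmmdp gmboj lzg gqsy jhzu bbqe cppot ztcyn klvjw wgpcf cdl fxsa lkyt
Hunk 5: at line 5 remove [gqsy,jhzu] add [kbh,hshby,ceej] -> 16 lines: laep tla kmmdp gmboj lzg kbh hshby ceej bbqe cppot ztcyn klvjw wgpcf cdl fxsa lkyt
Hunk 6: at line 2 remove [gmboj,lzg,kbh] add [xxpc,uwf] -> 15 lines: laep tla kmmdp xxpc uwf hshby ceej bbqe cppot ztcyn klvjw wgpcf cdl fxsa lkyt
Final line count: 15

Answer: 15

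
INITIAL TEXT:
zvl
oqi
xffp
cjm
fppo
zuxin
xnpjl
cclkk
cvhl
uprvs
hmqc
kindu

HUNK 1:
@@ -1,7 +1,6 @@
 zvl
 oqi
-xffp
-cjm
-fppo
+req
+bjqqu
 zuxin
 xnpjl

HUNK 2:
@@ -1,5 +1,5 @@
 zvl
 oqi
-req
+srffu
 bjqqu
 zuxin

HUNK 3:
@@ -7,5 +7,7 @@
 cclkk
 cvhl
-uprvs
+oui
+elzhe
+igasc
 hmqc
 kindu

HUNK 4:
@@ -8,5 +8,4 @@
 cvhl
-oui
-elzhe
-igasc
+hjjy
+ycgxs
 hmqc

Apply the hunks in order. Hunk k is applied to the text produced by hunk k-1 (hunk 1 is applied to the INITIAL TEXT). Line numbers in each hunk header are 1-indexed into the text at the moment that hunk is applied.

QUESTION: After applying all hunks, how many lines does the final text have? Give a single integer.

Answer: 12

Derivation:
Hunk 1: at line 1 remove [xffp,cjm,fppo] add [req,bjqqu] -> 11 lines: zvl oqi req bjqqu zuxin xnpjl cclkk cvhl uprvs hmqc kindu
Hunk 2: at line 1 remove [req] add [srffu] -> 11 lines: zvl oqi srffu bjqqu zuxin xnpjl cclkk cvhl uprvs hmqc kindu
Hunk 3: at line 7 remove [uprvs] add [oui,elzhe,igasc] -> 13 lines: zvl oqi srffu bjqqu zuxin xnpjl cclkk cvhl oui elzhe igasc hmqc kindu
Hunk 4: at line 8 remove [oui,elzhe,igasc] add [hjjy,ycgxs] -> 12 lines: zvl oqi srffu bjqqu zuxin xnpjl cclkk cvhl hjjy ycgxs hmqc kindu
Final line count: 12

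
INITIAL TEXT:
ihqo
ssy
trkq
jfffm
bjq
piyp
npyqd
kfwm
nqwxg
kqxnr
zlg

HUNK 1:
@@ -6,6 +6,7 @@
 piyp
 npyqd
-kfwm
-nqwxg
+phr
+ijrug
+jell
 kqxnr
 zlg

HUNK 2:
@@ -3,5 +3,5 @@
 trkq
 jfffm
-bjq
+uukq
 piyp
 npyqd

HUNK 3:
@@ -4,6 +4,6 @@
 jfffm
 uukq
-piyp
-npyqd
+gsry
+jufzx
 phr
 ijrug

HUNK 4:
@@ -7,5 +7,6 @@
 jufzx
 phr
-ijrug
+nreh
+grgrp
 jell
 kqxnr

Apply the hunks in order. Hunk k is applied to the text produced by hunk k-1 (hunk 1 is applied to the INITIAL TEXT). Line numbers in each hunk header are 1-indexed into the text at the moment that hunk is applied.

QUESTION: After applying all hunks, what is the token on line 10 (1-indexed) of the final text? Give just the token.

Hunk 1: at line 6 remove [kfwm,nqwxg] add [phr,ijrug,jell] -> 12 lines: ihqo ssy trkq jfffm bjq piyp npyqd phr ijrug jell kqxnr zlg
Hunk 2: at line 3 remove [bjq] add [uukq] -> 12 lines: ihqo ssy trkq jfffm uukq piyp npyqd phr ijrug jell kqxnr zlg
Hunk 3: at line 4 remove [piyp,npyqd] add [gsry,jufzx] -> 12 lines: ihqo ssy trkq jfffm uukq gsry jufzx phr ijrug jell kqxnr zlg
Hunk 4: at line 7 remove [ijrug] add [nreh,grgrp] -> 13 lines: ihqo ssy trkq jfffm uukq gsry jufzx phr nreh grgrp jell kqxnr zlg
Final line 10: grgrp

Answer: grgrp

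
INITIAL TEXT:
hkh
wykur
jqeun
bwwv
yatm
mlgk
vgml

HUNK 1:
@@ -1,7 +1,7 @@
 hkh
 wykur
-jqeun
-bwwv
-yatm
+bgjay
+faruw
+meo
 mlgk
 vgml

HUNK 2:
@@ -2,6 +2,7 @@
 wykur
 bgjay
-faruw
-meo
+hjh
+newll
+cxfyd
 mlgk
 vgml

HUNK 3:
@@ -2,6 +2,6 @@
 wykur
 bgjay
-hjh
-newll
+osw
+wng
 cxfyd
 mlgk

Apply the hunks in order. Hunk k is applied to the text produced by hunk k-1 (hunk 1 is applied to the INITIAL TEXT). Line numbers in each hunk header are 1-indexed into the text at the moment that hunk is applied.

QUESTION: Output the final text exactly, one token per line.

Answer: hkh
wykur
bgjay
osw
wng
cxfyd
mlgk
vgml

Derivation:
Hunk 1: at line 1 remove [jqeun,bwwv,yatm] add [bgjay,faruw,meo] -> 7 lines: hkh wykur bgjay faruw meo mlgk vgml
Hunk 2: at line 2 remove [faruw,meo] add [hjh,newll,cxfyd] -> 8 lines: hkh wykur bgjay hjh newll cxfyd mlgk vgml
Hunk 3: at line 2 remove [hjh,newll] add [osw,wng] -> 8 lines: hkh wykur bgjay osw wng cxfyd mlgk vgml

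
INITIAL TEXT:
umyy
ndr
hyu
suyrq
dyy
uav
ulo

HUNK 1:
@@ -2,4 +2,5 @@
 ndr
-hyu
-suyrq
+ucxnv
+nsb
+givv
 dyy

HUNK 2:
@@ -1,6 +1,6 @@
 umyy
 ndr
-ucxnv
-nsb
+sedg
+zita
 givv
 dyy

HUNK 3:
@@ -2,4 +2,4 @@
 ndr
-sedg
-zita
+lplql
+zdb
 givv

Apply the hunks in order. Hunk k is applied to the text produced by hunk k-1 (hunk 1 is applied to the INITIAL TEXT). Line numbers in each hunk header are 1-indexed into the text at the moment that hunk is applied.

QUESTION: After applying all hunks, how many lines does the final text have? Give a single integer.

Answer: 8

Derivation:
Hunk 1: at line 2 remove [hyu,suyrq] add [ucxnv,nsb,givv] -> 8 lines: umyy ndr ucxnv nsb givv dyy uav ulo
Hunk 2: at line 1 remove [ucxnv,nsb] add [sedg,zita] -> 8 lines: umyy ndr sedg zita givv dyy uav ulo
Hunk 3: at line 2 remove [sedg,zita] add [lplql,zdb] -> 8 lines: umyy ndr lplql zdb givv dyy uav ulo
Final line count: 8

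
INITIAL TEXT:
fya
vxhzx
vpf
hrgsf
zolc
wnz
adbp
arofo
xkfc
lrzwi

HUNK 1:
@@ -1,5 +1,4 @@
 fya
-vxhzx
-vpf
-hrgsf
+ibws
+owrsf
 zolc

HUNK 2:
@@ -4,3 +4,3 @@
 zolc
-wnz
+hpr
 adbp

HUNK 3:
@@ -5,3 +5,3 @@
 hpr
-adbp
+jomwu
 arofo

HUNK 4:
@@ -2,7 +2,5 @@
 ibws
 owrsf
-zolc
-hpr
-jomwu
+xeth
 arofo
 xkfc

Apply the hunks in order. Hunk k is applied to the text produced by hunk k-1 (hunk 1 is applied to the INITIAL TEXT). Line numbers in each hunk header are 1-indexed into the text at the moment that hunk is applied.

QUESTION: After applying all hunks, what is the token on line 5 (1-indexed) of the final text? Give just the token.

Hunk 1: at line 1 remove [vxhzx,vpf,hrgsf] add [ibws,owrsf] -> 9 lines: fya ibws owrsf zolc wnz adbp arofo xkfc lrzwi
Hunk 2: at line 4 remove [wnz] add [hpr] -> 9 lines: fya ibws owrsf zolc hpr adbp arofo xkfc lrzwi
Hunk 3: at line 5 remove [adbp] add [jomwu] -> 9 lines: fya ibws owrsf zolc hpr jomwu arofo xkfc lrzwi
Hunk 4: at line 2 remove [zolc,hpr,jomwu] add [xeth] -> 7 lines: fya ibws owrsf xeth arofo xkfc lrzwi
Final line 5: arofo

Answer: arofo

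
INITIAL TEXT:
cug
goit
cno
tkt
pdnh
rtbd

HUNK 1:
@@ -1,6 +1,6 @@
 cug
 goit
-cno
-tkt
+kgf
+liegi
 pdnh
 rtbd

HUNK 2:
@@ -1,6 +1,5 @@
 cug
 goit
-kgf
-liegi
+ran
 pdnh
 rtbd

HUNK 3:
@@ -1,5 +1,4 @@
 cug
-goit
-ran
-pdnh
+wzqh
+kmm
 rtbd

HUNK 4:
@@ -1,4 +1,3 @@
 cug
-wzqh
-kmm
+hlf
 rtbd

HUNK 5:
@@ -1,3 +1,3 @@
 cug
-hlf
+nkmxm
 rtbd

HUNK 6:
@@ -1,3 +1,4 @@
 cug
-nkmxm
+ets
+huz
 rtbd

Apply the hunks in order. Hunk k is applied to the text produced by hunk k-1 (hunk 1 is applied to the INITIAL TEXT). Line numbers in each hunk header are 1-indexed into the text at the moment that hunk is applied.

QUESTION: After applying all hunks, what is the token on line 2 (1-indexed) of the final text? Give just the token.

Hunk 1: at line 1 remove [cno,tkt] add [kgf,liegi] -> 6 lines: cug goit kgf liegi pdnh rtbd
Hunk 2: at line 1 remove [kgf,liegi] add [ran] -> 5 lines: cug goit ran pdnh rtbd
Hunk 3: at line 1 remove [goit,ran,pdnh] add [wzqh,kmm] -> 4 lines: cug wzqh kmm rtbd
Hunk 4: at line 1 remove [wzqh,kmm] add [hlf] -> 3 lines: cug hlf rtbd
Hunk 5: at line 1 remove [hlf] add [nkmxm] -> 3 lines: cug nkmxm rtbd
Hunk 6: at line 1 remove [nkmxm] add [ets,huz] -> 4 lines: cug ets huz rtbd
Final line 2: ets

Answer: ets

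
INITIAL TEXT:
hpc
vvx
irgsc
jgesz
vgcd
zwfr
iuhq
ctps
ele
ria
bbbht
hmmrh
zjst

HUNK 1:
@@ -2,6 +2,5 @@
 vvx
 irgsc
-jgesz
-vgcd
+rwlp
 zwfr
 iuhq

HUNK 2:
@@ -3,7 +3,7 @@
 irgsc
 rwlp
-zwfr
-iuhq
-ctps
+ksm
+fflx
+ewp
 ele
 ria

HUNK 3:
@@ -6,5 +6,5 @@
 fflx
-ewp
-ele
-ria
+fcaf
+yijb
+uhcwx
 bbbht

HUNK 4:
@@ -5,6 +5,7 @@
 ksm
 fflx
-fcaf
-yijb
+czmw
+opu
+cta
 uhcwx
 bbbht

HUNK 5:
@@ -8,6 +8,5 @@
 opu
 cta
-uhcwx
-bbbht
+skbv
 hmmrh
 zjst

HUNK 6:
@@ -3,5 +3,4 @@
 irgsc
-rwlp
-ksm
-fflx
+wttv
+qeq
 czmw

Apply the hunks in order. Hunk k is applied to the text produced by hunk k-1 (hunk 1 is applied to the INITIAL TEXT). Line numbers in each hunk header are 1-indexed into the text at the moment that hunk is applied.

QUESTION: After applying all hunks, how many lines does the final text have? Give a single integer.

Answer: 11

Derivation:
Hunk 1: at line 2 remove [jgesz,vgcd] add [rwlp] -> 12 lines: hpc vvx irgsc rwlp zwfr iuhq ctps ele ria bbbht hmmrh zjst
Hunk 2: at line 3 remove [zwfr,iuhq,ctps] add [ksm,fflx,ewp] -> 12 lines: hpc vvx irgsc rwlp ksm fflx ewp ele ria bbbht hmmrh zjst
Hunk 3: at line 6 remove [ewp,ele,ria] add [fcaf,yijb,uhcwx] -> 12 lines: hpc vvx irgsc rwlp ksm fflx fcaf yijb uhcwx bbbht hmmrh zjst
Hunk 4: at line 5 remove [fcaf,yijb] add [czmw,opu,cta] -> 13 lines: hpc vvx irgsc rwlp ksm fflx czmw opu cta uhcwx bbbht hmmrh zjst
Hunk 5: at line 8 remove [uhcwx,bbbht] add [skbv] -> 12 lines: hpc vvx irgsc rwlp ksm fflx czmw opu cta skbv hmmrh zjst
Hunk 6: at line 3 remove [rwlp,ksm,fflx] add [wttv,qeq] -> 11 lines: hpc vvx irgsc wttv qeq czmw opu cta skbv hmmrh zjst
Final line count: 11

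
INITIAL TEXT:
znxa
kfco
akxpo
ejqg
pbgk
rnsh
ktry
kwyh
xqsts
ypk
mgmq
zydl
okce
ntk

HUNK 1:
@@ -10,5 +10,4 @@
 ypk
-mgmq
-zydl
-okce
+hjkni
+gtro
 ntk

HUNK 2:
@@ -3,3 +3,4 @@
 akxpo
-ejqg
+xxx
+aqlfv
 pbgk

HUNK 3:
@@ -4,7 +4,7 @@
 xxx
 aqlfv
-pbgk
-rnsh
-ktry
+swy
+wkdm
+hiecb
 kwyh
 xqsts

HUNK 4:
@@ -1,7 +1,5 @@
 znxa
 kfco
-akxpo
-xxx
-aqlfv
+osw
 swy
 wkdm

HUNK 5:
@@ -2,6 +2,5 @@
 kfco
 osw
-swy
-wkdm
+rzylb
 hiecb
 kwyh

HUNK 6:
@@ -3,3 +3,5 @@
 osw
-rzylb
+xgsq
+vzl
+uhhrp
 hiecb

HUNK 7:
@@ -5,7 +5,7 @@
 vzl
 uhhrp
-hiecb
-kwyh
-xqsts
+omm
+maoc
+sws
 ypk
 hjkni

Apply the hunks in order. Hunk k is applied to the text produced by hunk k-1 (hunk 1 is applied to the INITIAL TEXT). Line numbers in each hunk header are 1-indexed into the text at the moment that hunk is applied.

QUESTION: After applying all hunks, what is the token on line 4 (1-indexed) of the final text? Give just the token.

Answer: xgsq

Derivation:
Hunk 1: at line 10 remove [mgmq,zydl,okce] add [hjkni,gtro] -> 13 lines: znxa kfco akxpo ejqg pbgk rnsh ktry kwyh xqsts ypk hjkni gtro ntk
Hunk 2: at line 3 remove [ejqg] add [xxx,aqlfv] -> 14 lines: znxa kfco akxpo xxx aqlfv pbgk rnsh ktry kwyh xqsts ypk hjkni gtro ntk
Hunk 3: at line 4 remove [pbgk,rnsh,ktry] add [swy,wkdm,hiecb] -> 14 lines: znxa kfco akxpo xxx aqlfv swy wkdm hiecb kwyh xqsts ypk hjkni gtro ntk
Hunk 4: at line 1 remove [akxpo,xxx,aqlfv] add [osw] -> 12 lines: znxa kfco osw swy wkdm hiecb kwyh xqsts ypk hjkni gtro ntk
Hunk 5: at line 2 remove [swy,wkdm] add [rzylb] -> 11 lines: znxa kfco osw rzylb hiecb kwyh xqsts ypk hjkni gtro ntk
Hunk 6: at line 3 remove [rzylb] add [xgsq,vzl,uhhrp] -> 13 lines: znxa kfco osw xgsq vzl uhhrp hiecb kwyh xqsts ypk hjkni gtro ntk
Hunk 7: at line 5 remove [hiecb,kwyh,xqsts] add [omm,maoc,sws] -> 13 lines: znxa kfco osw xgsq vzl uhhrp omm maoc sws ypk hjkni gtro ntk
Final line 4: xgsq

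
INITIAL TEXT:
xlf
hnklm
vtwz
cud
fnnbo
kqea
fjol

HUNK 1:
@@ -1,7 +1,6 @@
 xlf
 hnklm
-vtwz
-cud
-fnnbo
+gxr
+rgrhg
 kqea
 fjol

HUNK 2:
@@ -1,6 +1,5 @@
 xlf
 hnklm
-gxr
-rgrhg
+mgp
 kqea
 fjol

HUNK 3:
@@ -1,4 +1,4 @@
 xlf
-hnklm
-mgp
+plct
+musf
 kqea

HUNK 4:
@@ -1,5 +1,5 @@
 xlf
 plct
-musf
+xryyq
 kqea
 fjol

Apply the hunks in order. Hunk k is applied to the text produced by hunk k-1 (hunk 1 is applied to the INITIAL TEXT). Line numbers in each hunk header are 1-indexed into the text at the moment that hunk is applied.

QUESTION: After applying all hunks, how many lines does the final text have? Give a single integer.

Hunk 1: at line 1 remove [vtwz,cud,fnnbo] add [gxr,rgrhg] -> 6 lines: xlf hnklm gxr rgrhg kqea fjol
Hunk 2: at line 1 remove [gxr,rgrhg] add [mgp] -> 5 lines: xlf hnklm mgp kqea fjol
Hunk 3: at line 1 remove [hnklm,mgp] add [plct,musf] -> 5 lines: xlf plct musf kqea fjol
Hunk 4: at line 1 remove [musf] add [xryyq] -> 5 lines: xlf plct xryyq kqea fjol
Final line count: 5

Answer: 5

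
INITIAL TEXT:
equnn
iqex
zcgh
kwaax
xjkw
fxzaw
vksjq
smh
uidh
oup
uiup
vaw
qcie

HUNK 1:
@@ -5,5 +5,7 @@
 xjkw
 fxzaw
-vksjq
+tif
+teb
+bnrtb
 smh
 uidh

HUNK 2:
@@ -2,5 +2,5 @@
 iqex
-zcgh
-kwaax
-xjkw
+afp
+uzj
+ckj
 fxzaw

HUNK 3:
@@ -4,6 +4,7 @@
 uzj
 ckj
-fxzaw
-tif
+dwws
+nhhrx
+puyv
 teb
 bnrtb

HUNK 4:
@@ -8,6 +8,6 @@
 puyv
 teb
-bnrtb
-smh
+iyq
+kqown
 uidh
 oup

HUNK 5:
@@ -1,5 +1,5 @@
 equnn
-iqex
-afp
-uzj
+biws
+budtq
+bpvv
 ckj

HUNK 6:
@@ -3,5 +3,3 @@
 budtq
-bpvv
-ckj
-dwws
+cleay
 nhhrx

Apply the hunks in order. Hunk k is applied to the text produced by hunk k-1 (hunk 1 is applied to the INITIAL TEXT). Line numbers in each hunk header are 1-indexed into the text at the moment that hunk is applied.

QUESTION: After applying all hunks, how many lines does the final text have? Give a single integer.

Answer: 14

Derivation:
Hunk 1: at line 5 remove [vksjq] add [tif,teb,bnrtb] -> 15 lines: equnn iqex zcgh kwaax xjkw fxzaw tif teb bnrtb smh uidh oup uiup vaw qcie
Hunk 2: at line 2 remove [zcgh,kwaax,xjkw] add [afp,uzj,ckj] -> 15 lines: equnn iqex afp uzj ckj fxzaw tif teb bnrtb smh uidh oup uiup vaw qcie
Hunk 3: at line 4 remove [fxzaw,tif] add [dwws,nhhrx,puyv] -> 16 lines: equnn iqex afp uzj ckj dwws nhhrx puyv teb bnrtb smh uidh oup uiup vaw qcie
Hunk 4: at line 8 remove [bnrtb,smh] add [iyq,kqown] -> 16 lines: equnn iqex afp uzj ckj dwws nhhrx puyv teb iyq kqown uidh oup uiup vaw qcie
Hunk 5: at line 1 remove [iqex,afp,uzj] add [biws,budtq,bpvv] -> 16 lines: equnn biws budtq bpvv ckj dwws nhhrx puyv teb iyq kqown uidh oup uiup vaw qcie
Hunk 6: at line 3 remove [bpvv,ckj,dwws] add [cleay] -> 14 lines: equnn biws budtq cleay nhhrx puyv teb iyq kqown uidh oup uiup vaw qcie
Final line count: 14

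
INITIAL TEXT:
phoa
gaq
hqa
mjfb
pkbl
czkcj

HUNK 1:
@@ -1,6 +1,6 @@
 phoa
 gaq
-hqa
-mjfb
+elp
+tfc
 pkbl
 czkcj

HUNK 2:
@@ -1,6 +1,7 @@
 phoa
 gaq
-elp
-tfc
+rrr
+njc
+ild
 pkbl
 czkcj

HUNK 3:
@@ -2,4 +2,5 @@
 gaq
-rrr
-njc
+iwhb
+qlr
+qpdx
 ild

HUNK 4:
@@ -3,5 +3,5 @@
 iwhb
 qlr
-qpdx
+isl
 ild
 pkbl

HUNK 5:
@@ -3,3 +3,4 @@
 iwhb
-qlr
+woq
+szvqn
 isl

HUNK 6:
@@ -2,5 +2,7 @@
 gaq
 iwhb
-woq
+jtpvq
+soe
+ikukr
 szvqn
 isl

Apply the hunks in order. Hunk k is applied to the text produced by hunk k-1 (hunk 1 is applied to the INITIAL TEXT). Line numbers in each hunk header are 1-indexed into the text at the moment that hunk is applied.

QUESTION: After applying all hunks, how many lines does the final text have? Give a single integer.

Answer: 11

Derivation:
Hunk 1: at line 1 remove [hqa,mjfb] add [elp,tfc] -> 6 lines: phoa gaq elp tfc pkbl czkcj
Hunk 2: at line 1 remove [elp,tfc] add [rrr,njc,ild] -> 7 lines: phoa gaq rrr njc ild pkbl czkcj
Hunk 3: at line 2 remove [rrr,njc] add [iwhb,qlr,qpdx] -> 8 lines: phoa gaq iwhb qlr qpdx ild pkbl czkcj
Hunk 4: at line 3 remove [qpdx] add [isl] -> 8 lines: phoa gaq iwhb qlr isl ild pkbl czkcj
Hunk 5: at line 3 remove [qlr] add [woq,szvqn] -> 9 lines: phoa gaq iwhb woq szvqn isl ild pkbl czkcj
Hunk 6: at line 2 remove [woq] add [jtpvq,soe,ikukr] -> 11 lines: phoa gaq iwhb jtpvq soe ikukr szvqn isl ild pkbl czkcj
Final line count: 11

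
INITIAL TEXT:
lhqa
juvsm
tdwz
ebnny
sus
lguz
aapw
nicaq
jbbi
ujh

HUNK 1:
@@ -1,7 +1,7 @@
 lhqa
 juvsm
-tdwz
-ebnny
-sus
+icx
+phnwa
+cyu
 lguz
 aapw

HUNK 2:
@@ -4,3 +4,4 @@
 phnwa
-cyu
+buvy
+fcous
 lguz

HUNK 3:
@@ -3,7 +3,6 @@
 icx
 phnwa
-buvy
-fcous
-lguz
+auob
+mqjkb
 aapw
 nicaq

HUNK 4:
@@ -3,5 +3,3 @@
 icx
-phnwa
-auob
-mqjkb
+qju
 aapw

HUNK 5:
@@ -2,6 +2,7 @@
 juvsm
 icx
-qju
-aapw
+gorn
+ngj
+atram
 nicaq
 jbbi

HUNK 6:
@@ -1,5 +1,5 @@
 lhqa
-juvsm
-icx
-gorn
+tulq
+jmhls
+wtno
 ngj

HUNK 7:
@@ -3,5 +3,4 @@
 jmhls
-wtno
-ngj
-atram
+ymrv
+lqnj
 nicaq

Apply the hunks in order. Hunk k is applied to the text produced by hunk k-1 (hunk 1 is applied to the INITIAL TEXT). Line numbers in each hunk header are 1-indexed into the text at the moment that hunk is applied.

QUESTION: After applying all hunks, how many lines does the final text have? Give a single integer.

Answer: 8

Derivation:
Hunk 1: at line 1 remove [tdwz,ebnny,sus] add [icx,phnwa,cyu] -> 10 lines: lhqa juvsm icx phnwa cyu lguz aapw nicaq jbbi ujh
Hunk 2: at line 4 remove [cyu] add [buvy,fcous] -> 11 lines: lhqa juvsm icx phnwa buvy fcous lguz aapw nicaq jbbi ujh
Hunk 3: at line 3 remove [buvy,fcous,lguz] add [auob,mqjkb] -> 10 lines: lhqa juvsm icx phnwa auob mqjkb aapw nicaq jbbi ujh
Hunk 4: at line 3 remove [phnwa,auob,mqjkb] add [qju] -> 8 lines: lhqa juvsm icx qju aapw nicaq jbbi ujh
Hunk 5: at line 2 remove [qju,aapw] add [gorn,ngj,atram] -> 9 lines: lhqa juvsm icx gorn ngj atram nicaq jbbi ujh
Hunk 6: at line 1 remove [juvsm,icx,gorn] add [tulq,jmhls,wtno] -> 9 lines: lhqa tulq jmhls wtno ngj atram nicaq jbbi ujh
Hunk 7: at line 3 remove [wtno,ngj,atram] add [ymrv,lqnj] -> 8 lines: lhqa tulq jmhls ymrv lqnj nicaq jbbi ujh
Final line count: 8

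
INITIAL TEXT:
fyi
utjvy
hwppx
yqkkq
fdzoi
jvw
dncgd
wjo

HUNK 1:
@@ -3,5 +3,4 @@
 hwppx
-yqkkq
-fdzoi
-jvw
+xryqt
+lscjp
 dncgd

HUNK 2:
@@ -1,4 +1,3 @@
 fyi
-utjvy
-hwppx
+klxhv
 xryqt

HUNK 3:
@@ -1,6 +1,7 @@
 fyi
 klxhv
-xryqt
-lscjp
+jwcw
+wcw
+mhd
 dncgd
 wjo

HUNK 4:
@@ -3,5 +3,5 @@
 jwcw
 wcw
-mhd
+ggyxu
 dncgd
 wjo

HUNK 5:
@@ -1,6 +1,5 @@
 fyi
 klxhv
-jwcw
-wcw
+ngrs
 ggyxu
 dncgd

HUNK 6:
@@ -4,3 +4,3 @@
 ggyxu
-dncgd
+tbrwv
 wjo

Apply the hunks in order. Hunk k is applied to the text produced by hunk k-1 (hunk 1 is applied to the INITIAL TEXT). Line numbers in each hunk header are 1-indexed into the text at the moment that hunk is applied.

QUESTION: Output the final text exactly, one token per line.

Hunk 1: at line 3 remove [yqkkq,fdzoi,jvw] add [xryqt,lscjp] -> 7 lines: fyi utjvy hwppx xryqt lscjp dncgd wjo
Hunk 2: at line 1 remove [utjvy,hwppx] add [klxhv] -> 6 lines: fyi klxhv xryqt lscjp dncgd wjo
Hunk 3: at line 1 remove [xryqt,lscjp] add [jwcw,wcw,mhd] -> 7 lines: fyi klxhv jwcw wcw mhd dncgd wjo
Hunk 4: at line 3 remove [mhd] add [ggyxu] -> 7 lines: fyi klxhv jwcw wcw ggyxu dncgd wjo
Hunk 5: at line 1 remove [jwcw,wcw] add [ngrs] -> 6 lines: fyi klxhv ngrs ggyxu dncgd wjo
Hunk 6: at line 4 remove [dncgd] add [tbrwv] -> 6 lines: fyi klxhv ngrs ggyxu tbrwv wjo

Answer: fyi
klxhv
ngrs
ggyxu
tbrwv
wjo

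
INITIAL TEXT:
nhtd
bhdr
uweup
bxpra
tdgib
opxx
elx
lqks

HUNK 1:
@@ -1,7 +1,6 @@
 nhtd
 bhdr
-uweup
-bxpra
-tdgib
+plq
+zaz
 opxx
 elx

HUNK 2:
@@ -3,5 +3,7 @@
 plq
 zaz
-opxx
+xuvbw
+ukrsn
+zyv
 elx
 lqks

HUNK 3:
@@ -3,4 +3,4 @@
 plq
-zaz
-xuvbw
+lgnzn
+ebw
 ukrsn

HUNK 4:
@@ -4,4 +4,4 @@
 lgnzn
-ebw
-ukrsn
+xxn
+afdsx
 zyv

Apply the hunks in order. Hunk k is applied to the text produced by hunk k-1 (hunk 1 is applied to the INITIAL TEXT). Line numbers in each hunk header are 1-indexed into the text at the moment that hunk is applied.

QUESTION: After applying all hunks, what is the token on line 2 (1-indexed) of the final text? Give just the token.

Hunk 1: at line 1 remove [uweup,bxpra,tdgib] add [plq,zaz] -> 7 lines: nhtd bhdr plq zaz opxx elx lqks
Hunk 2: at line 3 remove [opxx] add [xuvbw,ukrsn,zyv] -> 9 lines: nhtd bhdr plq zaz xuvbw ukrsn zyv elx lqks
Hunk 3: at line 3 remove [zaz,xuvbw] add [lgnzn,ebw] -> 9 lines: nhtd bhdr plq lgnzn ebw ukrsn zyv elx lqks
Hunk 4: at line 4 remove [ebw,ukrsn] add [xxn,afdsx] -> 9 lines: nhtd bhdr plq lgnzn xxn afdsx zyv elx lqks
Final line 2: bhdr

Answer: bhdr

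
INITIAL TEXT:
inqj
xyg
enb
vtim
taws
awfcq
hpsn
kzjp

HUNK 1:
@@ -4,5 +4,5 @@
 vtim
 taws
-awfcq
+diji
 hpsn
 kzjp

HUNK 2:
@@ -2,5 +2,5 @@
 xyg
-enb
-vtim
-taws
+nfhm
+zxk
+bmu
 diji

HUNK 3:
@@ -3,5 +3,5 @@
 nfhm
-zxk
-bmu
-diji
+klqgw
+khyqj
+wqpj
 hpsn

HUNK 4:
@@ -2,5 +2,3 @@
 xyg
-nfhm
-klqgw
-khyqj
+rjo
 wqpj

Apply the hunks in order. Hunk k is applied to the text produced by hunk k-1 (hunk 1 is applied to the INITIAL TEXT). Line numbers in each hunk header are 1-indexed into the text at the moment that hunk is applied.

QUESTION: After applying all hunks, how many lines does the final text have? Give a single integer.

Hunk 1: at line 4 remove [awfcq] add [diji] -> 8 lines: inqj xyg enb vtim taws diji hpsn kzjp
Hunk 2: at line 2 remove [enb,vtim,taws] add [nfhm,zxk,bmu] -> 8 lines: inqj xyg nfhm zxk bmu diji hpsn kzjp
Hunk 3: at line 3 remove [zxk,bmu,diji] add [klqgw,khyqj,wqpj] -> 8 lines: inqj xyg nfhm klqgw khyqj wqpj hpsn kzjp
Hunk 4: at line 2 remove [nfhm,klqgw,khyqj] add [rjo] -> 6 lines: inqj xyg rjo wqpj hpsn kzjp
Final line count: 6

Answer: 6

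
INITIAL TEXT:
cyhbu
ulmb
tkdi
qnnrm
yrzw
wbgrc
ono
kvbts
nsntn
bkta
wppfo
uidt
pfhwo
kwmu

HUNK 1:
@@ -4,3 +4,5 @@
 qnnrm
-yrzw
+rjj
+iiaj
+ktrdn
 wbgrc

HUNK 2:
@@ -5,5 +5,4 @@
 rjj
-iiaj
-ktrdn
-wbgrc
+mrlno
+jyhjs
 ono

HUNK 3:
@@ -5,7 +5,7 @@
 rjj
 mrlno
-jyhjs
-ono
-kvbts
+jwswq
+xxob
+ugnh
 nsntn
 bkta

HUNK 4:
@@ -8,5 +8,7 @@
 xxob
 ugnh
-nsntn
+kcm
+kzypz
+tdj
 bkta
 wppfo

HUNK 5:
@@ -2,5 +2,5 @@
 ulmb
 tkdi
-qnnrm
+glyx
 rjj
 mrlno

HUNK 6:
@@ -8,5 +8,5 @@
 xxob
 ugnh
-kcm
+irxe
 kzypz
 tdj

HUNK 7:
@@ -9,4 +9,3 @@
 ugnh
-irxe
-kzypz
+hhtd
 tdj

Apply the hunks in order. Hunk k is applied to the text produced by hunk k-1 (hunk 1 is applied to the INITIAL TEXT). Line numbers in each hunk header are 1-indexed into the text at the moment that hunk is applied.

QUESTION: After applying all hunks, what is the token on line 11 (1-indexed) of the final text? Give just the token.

Hunk 1: at line 4 remove [yrzw] add [rjj,iiaj,ktrdn] -> 16 lines: cyhbu ulmb tkdi qnnrm rjj iiaj ktrdn wbgrc ono kvbts nsntn bkta wppfo uidt pfhwo kwmu
Hunk 2: at line 5 remove [iiaj,ktrdn,wbgrc] add [mrlno,jyhjs] -> 15 lines: cyhbu ulmb tkdi qnnrm rjj mrlno jyhjs ono kvbts nsntn bkta wppfo uidt pfhwo kwmu
Hunk 3: at line 5 remove [jyhjs,ono,kvbts] add [jwswq,xxob,ugnh] -> 15 lines: cyhbu ulmb tkdi qnnrm rjj mrlno jwswq xxob ugnh nsntn bkta wppfo uidt pfhwo kwmu
Hunk 4: at line 8 remove [nsntn] add [kcm,kzypz,tdj] -> 17 lines: cyhbu ulmb tkdi qnnrm rjj mrlno jwswq xxob ugnh kcm kzypz tdj bkta wppfo uidt pfhwo kwmu
Hunk 5: at line 2 remove [qnnrm] add [glyx] -> 17 lines: cyhbu ulmb tkdi glyx rjj mrlno jwswq xxob ugnh kcm kzypz tdj bkta wppfo uidt pfhwo kwmu
Hunk 6: at line 8 remove [kcm] add [irxe] -> 17 lines: cyhbu ulmb tkdi glyx rjj mrlno jwswq xxob ugnh irxe kzypz tdj bkta wppfo uidt pfhwo kwmu
Hunk 7: at line 9 remove [irxe,kzypz] add [hhtd] -> 16 lines: cyhbu ulmb tkdi glyx rjj mrlno jwswq xxob ugnh hhtd tdj bkta wppfo uidt pfhwo kwmu
Final line 11: tdj

Answer: tdj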